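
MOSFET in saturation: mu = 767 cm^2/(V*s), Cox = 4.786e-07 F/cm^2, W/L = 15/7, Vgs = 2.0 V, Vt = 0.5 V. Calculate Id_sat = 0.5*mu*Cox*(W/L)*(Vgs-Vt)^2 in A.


Step 1: Overdrive voltage Vov = Vgs - Vt = 2.0 - 0.5 = 1.5 V
Step 2: W/L = 15/7 = 2.14286
Step 3: Id = 0.5 * 767 * 4.786e-07 * 2.14286 * 1.5^2
Step 4: Id = 8.85e-04 A

8.85e-04


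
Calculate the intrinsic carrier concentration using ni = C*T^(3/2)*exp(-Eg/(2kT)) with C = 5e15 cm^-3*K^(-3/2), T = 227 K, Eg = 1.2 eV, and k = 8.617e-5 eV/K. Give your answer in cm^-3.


Step 1: Compute kT = 8.617e-5 * 227 = 0.01956059 eV
Step 2: Exponent = -Eg/(2kT) = -1.2/(2*0.01956059) = -30.67392
Step 3: T^(3/2) = 227^1.5 = 3420.10
Step 4: ni = 5e15 * 3420.10 * exp(-30.67392) = 8.16e+05 cm^-3

8.16e+05


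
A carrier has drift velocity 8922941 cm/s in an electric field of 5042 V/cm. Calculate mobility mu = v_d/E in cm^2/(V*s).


Step 1: mu = v_d / E
Step 2: mu = 8922941 / 5042
Step 3: mu = 1769.72 cm^2/(V*s)

1769.72


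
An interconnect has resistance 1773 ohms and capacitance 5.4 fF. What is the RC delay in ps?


Step 1: tau = R * C
Step 2: tau = 1773 * 5.4 fF = 1773 * 5.4e-15 F
Step 3: tau = 9.5742e-12 s = 9.5742 ps

9.5742


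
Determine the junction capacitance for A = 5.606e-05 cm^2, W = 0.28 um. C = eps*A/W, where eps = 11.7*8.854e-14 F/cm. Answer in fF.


Step 1: eps_Si = 11.7 * 8.854e-14 = 1.035918e-12 F/cm
Step 2: W in cm = 0.28 * 1e-4 = 2.80e-05 cm
Step 3: C = 1.035918e-12 * 5.606e-05 / 2.80e-05 = 2.074056e-12 F
Step 4: C = 2074.06 fF

2074.06


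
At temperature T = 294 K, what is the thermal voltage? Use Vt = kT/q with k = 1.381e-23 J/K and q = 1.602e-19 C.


Step 1: kT = 1.381e-23 * 294 = 4.06014e-21 J
Step 2: Vt = kT/q = 4.06014e-21 / 1.602e-19
Step 3: Vt = 0.02534 V

0.02534


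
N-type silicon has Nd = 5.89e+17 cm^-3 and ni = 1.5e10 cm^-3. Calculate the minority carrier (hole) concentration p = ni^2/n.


Step 1: Since Nd >> ni, n ≈ Nd = 5.89e+17 cm^-3
Step 2: p = ni^2 / n = (1.5e10)^2 / 5.89e+17
Step 3: p = 2.25e20 / 5.89e+17 = 3.82e+02 cm^-3

3.82e+02


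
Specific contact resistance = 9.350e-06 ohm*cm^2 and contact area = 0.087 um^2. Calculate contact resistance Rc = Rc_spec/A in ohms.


Step 1: Convert area to cm^2: 0.087 um^2 = 8.7000e-10 cm^2
Step 2: Rc = Rc_spec / A = 9.350e-06 / 8.7000e-10
Step 3: Rc = 1.07e+04 ohms

1.07e+04


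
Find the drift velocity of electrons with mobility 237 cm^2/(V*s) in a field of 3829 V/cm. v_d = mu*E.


Step 1: v_d = mu * E
Step 2: v_d = 237 * 3829 = 907473
Step 3: v_d = 9.07e+05 cm/s

9.07e+05


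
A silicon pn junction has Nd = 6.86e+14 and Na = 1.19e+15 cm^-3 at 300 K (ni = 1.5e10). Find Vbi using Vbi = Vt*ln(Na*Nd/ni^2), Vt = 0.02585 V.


Step 1: Compute Na*Nd/ni^2 = 1.19e+15 * 6.86e+14 / (1.5e10)^2 = 3.6282e+09
Step 2: ln(3.6282e+09) = 22.0120
Step 3: Vbi = 0.02585 * 22.0120 = 0.569 V

0.569


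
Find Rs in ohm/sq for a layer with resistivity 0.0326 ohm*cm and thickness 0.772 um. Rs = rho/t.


Step 1: Convert thickness to cm: t = 0.772 um = 7.7200e-05 cm
Step 2: Rs = rho / t = 0.0326 / 7.7200e-05
Step 3: Rs = 422.3 ohm/sq

422.3


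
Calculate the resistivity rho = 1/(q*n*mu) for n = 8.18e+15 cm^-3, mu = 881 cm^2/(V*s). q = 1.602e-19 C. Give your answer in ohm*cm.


Step 1: sigma = q * n * mu = 1.602e-19 * 8.18e+15 * 881 = 1.15449e+00 S/cm
Step 2: rho = 1 / sigma = 1 / 1.15449e+00 = 0.8662 ohm*cm

0.8662


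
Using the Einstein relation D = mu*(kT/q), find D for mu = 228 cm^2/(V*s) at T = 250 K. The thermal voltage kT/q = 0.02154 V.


Step 1: D = mu * (kT/q)
Step 2: D = 228 * 0.02154
Step 3: D = 4.91 cm^2/s

4.91


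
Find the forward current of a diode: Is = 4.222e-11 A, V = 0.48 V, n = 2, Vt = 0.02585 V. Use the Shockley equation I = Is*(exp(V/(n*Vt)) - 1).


Step 1: V/(n*Vt) = 0.48/(2*0.02585) = 9.2843
Step 2: exp(9.2843) = 1.0768e+04
Step 3: I = 4.222e-11 * (1.0768e+04 - 1) = 4.55e-07 A

4.55e-07


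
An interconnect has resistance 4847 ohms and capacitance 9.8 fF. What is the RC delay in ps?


Step 1: tau = R * C
Step 2: tau = 4847 * 9.8 fF = 4847 * 9.8e-15 F
Step 3: tau = 4.75006e-11 s = 47.5006 ps

47.5006


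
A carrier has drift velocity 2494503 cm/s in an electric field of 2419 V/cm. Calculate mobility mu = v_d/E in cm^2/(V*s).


Step 1: mu = v_d / E
Step 2: mu = 2494503 / 2419
Step 3: mu = 1031.21 cm^2/(V*s)

1031.21


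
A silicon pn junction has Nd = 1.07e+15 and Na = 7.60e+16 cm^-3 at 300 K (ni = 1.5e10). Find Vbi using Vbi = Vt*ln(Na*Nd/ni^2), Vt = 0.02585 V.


Step 1: Compute Na*Nd/ni^2 = 7.60e+16 * 1.07e+15 / (1.5e10)^2 = 3.6142e+11
Step 2: ln(3.6142e+11) = 26.6133
Step 3: Vbi = 0.02585 * 26.6133 = 0.688 V

0.688


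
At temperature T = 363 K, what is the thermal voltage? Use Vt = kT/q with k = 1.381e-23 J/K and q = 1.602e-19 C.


Step 1: kT = 1.381e-23 * 363 = 5.01303e-21 J
Step 2: Vt = kT/q = 5.01303e-21 / 1.602e-19
Step 3: Vt = 0.03129 V

0.03129


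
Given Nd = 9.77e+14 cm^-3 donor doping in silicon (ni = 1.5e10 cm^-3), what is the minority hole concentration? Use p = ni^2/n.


Step 1: Since Nd >> ni, n ≈ Nd = 9.77e+14 cm^-3
Step 2: p = ni^2 / n = (1.5e10)^2 / 9.77e+14
Step 3: p = 2.25e20 / 9.77e+14 = 2.30e+05 cm^-3

2.30e+05


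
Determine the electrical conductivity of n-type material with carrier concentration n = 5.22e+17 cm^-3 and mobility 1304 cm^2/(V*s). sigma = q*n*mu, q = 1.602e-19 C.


Step 1: sigma = q * n * mu
Step 2: sigma = 1.602e-19 * 5.22e+17 * 1304
Step 3: sigma = 1.090e+02 S/cm

1.090e+02


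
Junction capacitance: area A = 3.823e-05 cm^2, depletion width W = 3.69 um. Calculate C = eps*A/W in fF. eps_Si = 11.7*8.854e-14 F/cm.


Step 1: eps_Si = 11.7 * 8.854e-14 = 1.035918e-12 F/cm
Step 2: W in cm = 3.69 * 1e-4 = 3.69e-04 cm
Step 3: C = 1.035918e-12 * 3.823e-05 / 3.69e-04 = 1.073256e-13 F
Step 4: C = 107.33 fF

107.33


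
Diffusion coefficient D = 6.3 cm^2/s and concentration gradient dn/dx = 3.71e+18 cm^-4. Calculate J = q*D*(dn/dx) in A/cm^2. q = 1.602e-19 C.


Step 1: J = q * D * (dn/dx)
Step 2: J = 1.602e-19 * 6.3 * 3.71e+18
Step 3: J = 3.74e+00 A/cm^2

3.74e+00


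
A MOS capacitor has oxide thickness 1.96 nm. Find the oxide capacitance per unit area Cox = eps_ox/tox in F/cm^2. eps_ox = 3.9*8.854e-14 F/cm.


Step 1: eps_ox = 3.9 * 8.854e-14 = 3.45306e-13 F/cm
Step 2: tox in cm = 1.96 nm * 1e-7 = 1.9600e-07 cm
Step 3: Cox = 3.45306e-13 / 1.9600e-07 = 1.76e-06 F/cm^2

1.76e-06


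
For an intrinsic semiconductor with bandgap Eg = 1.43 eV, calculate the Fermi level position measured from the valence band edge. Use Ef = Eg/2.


Step 1: For an intrinsic semiconductor, the Fermi level sits at midgap.
Step 2: Ef = Eg / 2 = 1.43 / 2 = 0.715 eV

0.715


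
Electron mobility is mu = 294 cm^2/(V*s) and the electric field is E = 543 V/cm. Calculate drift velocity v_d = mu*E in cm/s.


Step 1: v_d = mu * E
Step 2: v_d = 294 * 543 = 159642
Step 3: v_d = 1.60e+05 cm/s

1.60e+05


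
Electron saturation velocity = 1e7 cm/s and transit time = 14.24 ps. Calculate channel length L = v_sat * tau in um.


Step 1: tau in seconds = 14.24 ps * 1e-12 = 1.4240e-11 s
Step 2: L = v_sat * tau = 1e7 * 1.4240e-11 = 1.4240e-04 cm
Step 3: L in um = 1.4240e-04 * 1e4 = 1.424 um

1.424


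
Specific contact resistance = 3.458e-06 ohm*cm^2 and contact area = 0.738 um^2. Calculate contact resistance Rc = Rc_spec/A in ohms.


Step 1: Convert area to cm^2: 0.738 um^2 = 7.3800e-09 cm^2
Step 2: Rc = Rc_spec / A = 3.458e-06 / 7.3800e-09
Step 3: Rc = 4.69e+02 ohms

4.69e+02


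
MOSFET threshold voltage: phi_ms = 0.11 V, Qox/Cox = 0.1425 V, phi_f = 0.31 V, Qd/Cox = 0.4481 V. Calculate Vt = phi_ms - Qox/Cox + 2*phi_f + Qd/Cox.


Step 1: Vt = phi_ms - Qox/Cox + 2*phi_f + Qd/Cox
Step 2: Vt = 0.11 - 0.1425 + 2*0.31 + 0.4481
Step 3: Vt = 0.11 - 0.1425 + 0.62 + 0.4481
Step 4: Vt = 1.0356 V

1.0356


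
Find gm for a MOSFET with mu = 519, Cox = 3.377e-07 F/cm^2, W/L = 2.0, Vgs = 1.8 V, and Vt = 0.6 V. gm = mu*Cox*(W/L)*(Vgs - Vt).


Step 1: Vov = Vgs - Vt = 1.8 - 0.6 = 1.2 V
Step 2: gm = mu * Cox * (W/L) * Vov
Step 3: gm = 519 * 3.377e-07 * 2.0 * 1.2 = 4.21e-04 S

4.21e-04


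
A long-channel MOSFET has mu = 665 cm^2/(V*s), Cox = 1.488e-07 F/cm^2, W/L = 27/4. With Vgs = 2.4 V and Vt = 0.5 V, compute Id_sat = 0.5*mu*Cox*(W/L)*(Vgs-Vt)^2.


Step 1: Overdrive voltage Vov = Vgs - Vt = 2.4 - 0.5 = 1.9 V
Step 2: W/L = 27/4 = 6.75
Step 3: Id = 0.5 * 665 * 1.488e-07 * 6.75 * 1.9^2
Step 4: Id = 1.21e-03 A

1.21e-03


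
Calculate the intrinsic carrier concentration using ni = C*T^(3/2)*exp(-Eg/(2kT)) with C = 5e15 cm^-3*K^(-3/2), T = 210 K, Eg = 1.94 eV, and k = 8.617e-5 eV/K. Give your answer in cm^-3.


Step 1: Compute kT = 8.617e-5 * 210 = 0.0180957 eV
Step 2: Exponent = -Eg/(2kT) = -1.94/(2*0.0180957) = -53.60389
Step 3: T^(3/2) = 210^1.5 = 3043.19
Step 4: ni = 5e15 * 3043.19 * exp(-53.60389) = 7.99e-05 cm^-3

7.99e-05


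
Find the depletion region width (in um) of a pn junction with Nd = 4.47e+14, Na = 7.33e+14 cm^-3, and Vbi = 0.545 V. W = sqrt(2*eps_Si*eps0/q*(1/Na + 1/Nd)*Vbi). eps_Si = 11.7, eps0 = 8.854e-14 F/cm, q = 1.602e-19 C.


Step 1: 1/Na + 1/Nd = 1/7.33e+14 + 1/4.47e+14 = 3.60139e-15
Step 2: 2*eps*eps0/q = 2*11.7*8.854e-14/1.602e-19 = 1.293281e+07
Step 3: W^2 = 1.293281e+07 * 3.60139e-15 * 0.545 = 2.53840e-08
Step 4: W = sqrt(2.53840e-08) = 1.593e-04 cm = 1.593 um

1.593


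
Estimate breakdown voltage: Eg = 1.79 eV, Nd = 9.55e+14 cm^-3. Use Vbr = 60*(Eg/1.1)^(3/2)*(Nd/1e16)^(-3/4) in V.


Step 1: Eg/1.1 = 1.79/1.1 = 1.627273
Step 2: (Eg/1.1)^1.5 = 1.627273^1.5 = 2.075824
Step 3: (Nd/1e16)^(-0.75) = (0.0955)^(-0.75) = 5.820998
Step 4: Vbr = 60 * 2.075824 * 5.820998 = 725.0 V

725.0


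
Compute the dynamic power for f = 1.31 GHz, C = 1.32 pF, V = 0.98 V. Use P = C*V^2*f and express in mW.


Step 1: V^2 = 0.98^2 = 0.9604 V^2
Step 2: P = C*V^2*f = 1.32e-12 F * 0.9604 * 1.31e9 Hz
Step 3: P = 1.66072368e-03 W
Step 4: P = 1.661 mW

1.661


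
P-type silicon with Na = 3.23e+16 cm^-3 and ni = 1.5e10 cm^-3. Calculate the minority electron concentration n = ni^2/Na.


Step 1: Majority hole concentration p ≈ Na = 3.23e+16 cm^-3
Step 2: n = ni^2 / Na = (1.5e10)^2 / 3.23e+16
Step 3: n = 6.97e+03 cm^-3

6.97e+03


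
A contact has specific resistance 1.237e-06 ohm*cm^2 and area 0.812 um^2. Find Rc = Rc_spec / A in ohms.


Step 1: Convert area to cm^2: 0.812 um^2 = 8.1200e-09 cm^2
Step 2: Rc = Rc_spec / A = 1.237e-06 / 8.1200e-09
Step 3: Rc = 1.52e+02 ohms

1.52e+02


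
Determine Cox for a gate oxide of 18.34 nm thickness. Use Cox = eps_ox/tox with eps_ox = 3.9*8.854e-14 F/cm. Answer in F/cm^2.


Step 1: eps_ox = 3.9 * 8.854e-14 = 3.45306e-13 F/cm
Step 2: tox in cm = 18.34 nm * 1e-7 = 1.8340e-06 cm
Step 3: Cox = 3.45306e-13 / 1.8340e-06 = 1.88e-07 F/cm^2

1.88e-07


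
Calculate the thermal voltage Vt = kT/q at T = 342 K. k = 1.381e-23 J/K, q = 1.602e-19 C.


Step 1: kT = 1.381e-23 * 342 = 4.72302e-21 J
Step 2: Vt = kT/q = 4.72302e-21 / 1.602e-19
Step 3: Vt = 0.02948 V

0.02948


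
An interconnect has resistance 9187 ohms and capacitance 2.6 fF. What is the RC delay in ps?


Step 1: tau = R * C
Step 2: tau = 9187 * 2.6 fF = 9187 * 2.6e-15 F
Step 3: tau = 2.38862e-11 s = 23.8862 ps

23.8862


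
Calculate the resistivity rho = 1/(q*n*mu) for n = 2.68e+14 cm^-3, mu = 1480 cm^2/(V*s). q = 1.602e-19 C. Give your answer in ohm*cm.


Step 1: sigma = q * n * mu = 1.602e-19 * 2.68e+14 * 1480 = 6.35417e-02 S/cm
Step 2: rho = 1 / sigma = 1 / 6.35417e-02 = 15.74 ohm*cm

15.74


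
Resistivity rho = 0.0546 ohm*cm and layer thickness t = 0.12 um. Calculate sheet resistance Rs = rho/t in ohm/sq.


Step 1: Convert thickness to cm: t = 0.12 um = 1.2000e-05 cm
Step 2: Rs = rho / t = 0.0546 / 1.2000e-05
Step 3: Rs = 4550.0 ohm/sq

4550.0


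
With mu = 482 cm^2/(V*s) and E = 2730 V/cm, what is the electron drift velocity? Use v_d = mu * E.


Step 1: v_d = mu * E
Step 2: v_d = 482 * 2730 = 1315860
Step 3: v_d = 1.32e+06 cm/s

1.32e+06


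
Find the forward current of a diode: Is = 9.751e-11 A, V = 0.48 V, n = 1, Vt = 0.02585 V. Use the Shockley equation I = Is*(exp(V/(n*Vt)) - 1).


Step 1: V/(n*Vt) = 0.48/(1*0.02585) = 18.5687
Step 2: exp(18.5687) = 1.1595e+08
Step 3: I = 9.751e-11 * (1.1595e+08 - 1) = 1.13e-02 A

1.13e-02


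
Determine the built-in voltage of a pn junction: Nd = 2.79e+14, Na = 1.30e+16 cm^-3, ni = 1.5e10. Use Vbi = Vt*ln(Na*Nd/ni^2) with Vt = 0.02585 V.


Step 1: Compute Na*Nd/ni^2 = 1.30e+16 * 2.79e+14 / (1.5e10)^2 = 1.6120e+10
Step 2: ln(1.6120e+10) = 23.5033
Step 3: Vbi = 0.02585 * 23.5033 = 0.608 V

0.608


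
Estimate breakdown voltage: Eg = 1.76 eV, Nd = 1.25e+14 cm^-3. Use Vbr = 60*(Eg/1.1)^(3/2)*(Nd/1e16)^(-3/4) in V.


Step 1: Eg/1.1 = 1.76/1.1 = 1.600000
Step 2: (Eg/1.1)^1.5 = 1.600000^1.5 = 2.023858
Step 3: (Nd/1e16)^(-0.75) = (0.0125)^(-0.75) = 26.749612
Step 4: Vbr = 60 * 2.023858 * 26.749612 = 3248.2 V

3248.2


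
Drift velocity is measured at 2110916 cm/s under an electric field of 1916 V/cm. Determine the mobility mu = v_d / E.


Step 1: mu = v_d / E
Step 2: mu = 2110916 / 1916
Step 3: mu = 1101.73 cm^2/(V*s)

1101.73


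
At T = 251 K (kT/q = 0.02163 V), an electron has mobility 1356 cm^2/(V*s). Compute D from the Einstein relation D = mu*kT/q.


Step 1: D = mu * (kT/q)
Step 2: D = 1356 * 0.02163
Step 3: D = 29.33 cm^2/s

29.33


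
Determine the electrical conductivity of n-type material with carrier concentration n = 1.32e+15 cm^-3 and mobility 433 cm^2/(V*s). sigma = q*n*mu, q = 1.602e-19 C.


Step 1: sigma = q * n * mu
Step 2: sigma = 1.602e-19 * 1.32e+15 * 433
Step 3: sigma = 9.156e-02 S/cm

9.156e-02


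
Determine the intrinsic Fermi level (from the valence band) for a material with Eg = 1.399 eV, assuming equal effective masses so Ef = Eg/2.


Step 1: For an intrinsic semiconductor, the Fermi level sits at midgap.
Step 2: Ef = Eg / 2 = 1.399 / 2 = 0.6995 eV

0.6995


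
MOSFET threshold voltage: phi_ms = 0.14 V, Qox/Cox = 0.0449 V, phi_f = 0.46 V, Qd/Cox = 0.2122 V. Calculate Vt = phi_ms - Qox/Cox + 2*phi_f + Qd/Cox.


Step 1: Vt = phi_ms - Qox/Cox + 2*phi_f + Qd/Cox
Step 2: Vt = 0.14 - 0.0449 + 2*0.46 + 0.2122
Step 3: Vt = 0.14 - 0.0449 + 0.92 + 0.2122
Step 4: Vt = 1.2273 V

1.2273


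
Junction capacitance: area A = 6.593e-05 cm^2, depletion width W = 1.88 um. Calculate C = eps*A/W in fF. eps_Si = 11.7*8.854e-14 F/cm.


Step 1: eps_Si = 11.7 * 8.854e-14 = 1.035918e-12 F/cm
Step 2: W in cm = 1.88 * 1e-4 = 1.88e-04 cm
Step 3: C = 1.035918e-12 * 6.593e-05 / 1.88e-04 = 3.632876e-13 F
Step 4: C = 363.29 fF

363.29


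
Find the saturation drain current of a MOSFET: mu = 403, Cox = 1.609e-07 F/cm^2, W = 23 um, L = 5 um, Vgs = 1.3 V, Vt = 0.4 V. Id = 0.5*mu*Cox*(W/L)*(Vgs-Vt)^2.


Step 1: Overdrive voltage Vov = Vgs - Vt = 1.3 - 0.4 = 0.9 V
Step 2: W/L = 23/5 = 4.6
Step 3: Id = 0.5 * 403 * 1.609e-07 * 4.6 * 0.9^2
Step 4: Id = 1.21e-04 A

1.21e-04


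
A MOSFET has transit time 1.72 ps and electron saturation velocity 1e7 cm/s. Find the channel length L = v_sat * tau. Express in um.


Step 1: tau in seconds = 1.72 ps * 1e-12 = 1.7200e-12 s
Step 2: L = v_sat * tau = 1e7 * 1.7200e-12 = 1.7200e-05 cm
Step 3: L in um = 1.7200e-05 * 1e4 = 0.172 um

0.172


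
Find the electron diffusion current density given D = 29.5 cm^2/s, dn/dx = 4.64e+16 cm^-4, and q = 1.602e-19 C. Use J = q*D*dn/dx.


Step 1: J = q * D * (dn/dx)
Step 2: J = 1.602e-19 * 29.5 * 4.64e+16
Step 3: J = 2.19e-01 A/cm^2

2.19e-01


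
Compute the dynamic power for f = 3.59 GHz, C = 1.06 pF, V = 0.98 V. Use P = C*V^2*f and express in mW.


Step 1: V^2 = 0.98^2 = 0.9604 V^2
Step 2: P = C*V^2*f = 1.06e-12 F * 0.9604 * 3.59e9 Hz
Step 3: P = 3.65470616e-03 W
Step 4: P = 3.655 mW

3.655


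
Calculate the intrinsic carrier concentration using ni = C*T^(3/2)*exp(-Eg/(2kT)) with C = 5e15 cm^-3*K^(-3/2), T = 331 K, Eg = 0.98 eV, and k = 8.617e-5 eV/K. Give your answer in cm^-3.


Step 1: Compute kT = 8.617e-5 * 331 = 0.02852227 eV
Step 2: Exponent = -Eg/(2kT) = -0.98/(2*0.02852227) = -17.17956
Step 3: T^(3/2) = 331^1.5 = 6022.02
Step 4: ni = 5e15 * 6022.02 * exp(-17.17956) = 1.04e+12 cm^-3

1.04e+12


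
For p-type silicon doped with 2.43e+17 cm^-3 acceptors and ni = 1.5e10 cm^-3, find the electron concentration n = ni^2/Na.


Step 1: Majority hole concentration p ≈ Na = 2.43e+17 cm^-3
Step 2: n = ni^2 / Na = (1.5e10)^2 / 2.43e+17
Step 3: n = 9.26e+02 cm^-3

9.26e+02


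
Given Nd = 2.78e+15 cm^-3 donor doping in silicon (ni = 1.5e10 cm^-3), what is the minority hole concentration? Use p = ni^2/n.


Step 1: Since Nd >> ni, n ≈ Nd = 2.78e+15 cm^-3
Step 2: p = ni^2 / n = (1.5e10)^2 / 2.78e+15
Step 3: p = 2.25e20 / 2.78e+15 = 8.09e+04 cm^-3

8.09e+04


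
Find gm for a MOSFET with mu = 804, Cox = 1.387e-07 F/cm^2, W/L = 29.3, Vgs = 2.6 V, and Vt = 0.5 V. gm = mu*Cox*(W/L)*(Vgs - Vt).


Step 1: Vov = Vgs - Vt = 2.6 - 0.5 = 2.1 V
Step 2: gm = mu * Cox * (W/L) * Vov
Step 3: gm = 804 * 1.387e-07 * 29.3 * 2.1 = 6.86e-03 S

6.86e-03


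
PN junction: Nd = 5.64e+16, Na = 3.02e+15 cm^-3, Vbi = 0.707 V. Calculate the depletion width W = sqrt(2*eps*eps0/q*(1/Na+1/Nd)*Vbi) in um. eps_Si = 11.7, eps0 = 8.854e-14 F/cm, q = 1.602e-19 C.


Step 1: 1/Na + 1/Nd = 1/3.02e+15 + 1/5.64e+16 = 3.48856e-16
Step 2: 2*eps*eps0/q = 2*11.7*8.854e-14/1.602e-19 = 1.293281e+07
Step 3: W^2 = 1.293281e+07 * 3.48856e-16 * 0.707 = 3.18976e-09
Step 4: W = sqrt(3.18976e-09) = 5.648e-05 cm = 0.5648 um

0.5648


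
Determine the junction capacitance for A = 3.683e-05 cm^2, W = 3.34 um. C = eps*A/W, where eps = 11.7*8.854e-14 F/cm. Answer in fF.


Step 1: eps_Si = 11.7 * 8.854e-14 = 1.035918e-12 F/cm
Step 2: W in cm = 3.34 * 1e-4 = 3.34e-04 cm
Step 3: C = 1.035918e-12 * 3.683e-05 / 3.34e-04 = 1.142301e-13 F
Step 4: C = 114.23 fF

114.23


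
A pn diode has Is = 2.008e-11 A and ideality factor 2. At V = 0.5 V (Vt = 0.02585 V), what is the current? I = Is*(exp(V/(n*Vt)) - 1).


Step 1: V/(n*Vt) = 0.5/(2*0.02585) = 9.6712
Step 2: exp(9.6712) = 1.5854e+04
Step 3: I = 2.008e-11 * (1.5854e+04 - 1) = 3.18e-07 A

3.18e-07


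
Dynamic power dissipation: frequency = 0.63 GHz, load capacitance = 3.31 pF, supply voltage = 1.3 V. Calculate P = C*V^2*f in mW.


Step 1: V^2 = 1.3^2 = 1.69 V^2
Step 2: P = C*V^2*f = 3.31e-12 F * 1.69 * 0.63e9 Hz
Step 3: P = 3.524157e-03 W
Step 4: P = 3.524 mW

3.524


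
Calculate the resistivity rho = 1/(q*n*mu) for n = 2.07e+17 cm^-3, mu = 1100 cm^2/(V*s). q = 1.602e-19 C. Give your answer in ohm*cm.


Step 1: sigma = q * n * mu = 1.602e-19 * 2.07e+17 * 1100 = 3.64775e+01 S/cm
Step 2: rho = 1 / sigma = 1 / 3.64775e+01 = 0.02741 ohm*cm

0.02741


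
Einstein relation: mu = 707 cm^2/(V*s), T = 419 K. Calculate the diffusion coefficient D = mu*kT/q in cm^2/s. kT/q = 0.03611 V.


Step 1: D = mu * (kT/q)
Step 2: D = 707 * 0.03611
Step 3: D = 25.53 cm^2/s

25.53


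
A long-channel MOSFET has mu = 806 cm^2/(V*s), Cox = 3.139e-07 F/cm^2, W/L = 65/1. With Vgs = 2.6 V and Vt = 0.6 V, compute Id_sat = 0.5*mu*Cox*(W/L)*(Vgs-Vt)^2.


Step 1: Overdrive voltage Vov = Vgs - Vt = 2.6 - 0.6 = 2.0 V
Step 2: W/L = 65/1 = 65
Step 3: Id = 0.5 * 806 * 3.139e-07 * 65 * 2.0^2
Step 4: Id = 3.29e-02 A

3.29e-02


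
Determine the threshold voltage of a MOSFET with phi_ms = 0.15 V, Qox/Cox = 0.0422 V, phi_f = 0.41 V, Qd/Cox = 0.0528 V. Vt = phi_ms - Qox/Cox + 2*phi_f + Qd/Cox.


Step 1: Vt = phi_ms - Qox/Cox + 2*phi_f + Qd/Cox
Step 2: Vt = 0.15 - 0.0422 + 2*0.41 + 0.0528
Step 3: Vt = 0.15 - 0.0422 + 0.82 + 0.0528
Step 4: Vt = 0.9806 V

0.9806


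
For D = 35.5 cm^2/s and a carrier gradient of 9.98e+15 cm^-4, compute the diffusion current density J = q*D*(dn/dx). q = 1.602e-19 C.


Step 1: J = q * D * (dn/dx)
Step 2: J = 1.602e-19 * 35.5 * 9.98e+15
Step 3: J = 5.68e-02 A/cm^2

5.68e-02


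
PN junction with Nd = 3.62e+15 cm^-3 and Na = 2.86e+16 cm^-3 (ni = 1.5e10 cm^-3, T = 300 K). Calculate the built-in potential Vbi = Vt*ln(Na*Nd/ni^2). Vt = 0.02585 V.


Step 1: Compute Na*Nd/ni^2 = 2.86e+16 * 3.62e+15 / (1.5e10)^2 = 4.6014e+11
Step 2: ln(4.6014e+11) = 26.8548
Step 3: Vbi = 0.02585 * 26.8548 = 0.694 V

0.694


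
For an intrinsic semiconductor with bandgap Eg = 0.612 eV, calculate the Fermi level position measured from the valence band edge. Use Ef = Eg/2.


Step 1: For an intrinsic semiconductor, the Fermi level sits at midgap.
Step 2: Ef = Eg / 2 = 0.612 / 2 = 0.306 eV

0.306


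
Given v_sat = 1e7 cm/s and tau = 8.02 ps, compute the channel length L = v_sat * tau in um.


Step 1: tau in seconds = 8.02 ps * 1e-12 = 8.0200e-12 s
Step 2: L = v_sat * tau = 1e7 * 8.0200e-12 = 8.0200e-05 cm
Step 3: L in um = 8.0200e-05 * 1e4 = 0.802 um

0.802


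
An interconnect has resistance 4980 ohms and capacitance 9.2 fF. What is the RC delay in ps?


Step 1: tau = R * C
Step 2: tau = 4980 * 9.2 fF = 4980 * 9.2e-15 F
Step 3: tau = 4.5816e-11 s = 45.816 ps

45.816


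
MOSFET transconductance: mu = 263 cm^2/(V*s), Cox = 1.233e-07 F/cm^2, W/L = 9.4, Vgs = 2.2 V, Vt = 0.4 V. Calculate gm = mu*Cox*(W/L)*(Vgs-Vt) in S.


Step 1: Vov = Vgs - Vt = 2.2 - 0.4 = 1.8 V
Step 2: gm = mu * Cox * (W/L) * Vov
Step 3: gm = 263 * 1.233e-07 * 9.4 * 1.8 = 5.49e-04 S

5.49e-04


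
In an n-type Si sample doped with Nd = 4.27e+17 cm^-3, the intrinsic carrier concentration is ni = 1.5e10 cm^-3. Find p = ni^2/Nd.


Step 1: Since Nd >> ni, n ≈ Nd = 4.27e+17 cm^-3
Step 2: p = ni^2 / n = (1.5e10)^2 / 4.27e+17
Step 3: p = 2.25e20 / 4.27e+17 = 5.27e+02 cm^-3

5.27e+02


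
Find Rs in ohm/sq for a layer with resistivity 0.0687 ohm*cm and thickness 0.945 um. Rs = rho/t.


Step 1: Convert thickness to cm: t = 0.945 um = 9.4500e-05 cm
Step 2: Rs = rho / t = 0.0687 / 9.4500e-05
Step 3: Rs = 727.0 ohm/sq

727.0


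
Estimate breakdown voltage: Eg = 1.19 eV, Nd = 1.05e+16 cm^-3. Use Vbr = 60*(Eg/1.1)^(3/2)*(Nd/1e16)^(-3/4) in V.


Step 1: Eg/1.1 = 1.19/1.1 = 1.081818
Step 2: (Eg/1.1)^1.5 = 1.081818^1.5 = 1.125204
Step 3: (Nd/1e16)^(-0.75) = (1.05)^(-0.75) = 0.964069
Step 4: Vbr = 60 * 1.125204 * 0.964069 = 65.1 V

65.1


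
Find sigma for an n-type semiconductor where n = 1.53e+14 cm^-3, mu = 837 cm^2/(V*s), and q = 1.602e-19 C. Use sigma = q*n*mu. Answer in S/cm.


Step 1: sigma = q * n * mu
Step 2: sigma = 1.602e-19 * 1.53e+14 * 837
Step 3: sigma = 2.052e-02 S/cm

2.052e-02


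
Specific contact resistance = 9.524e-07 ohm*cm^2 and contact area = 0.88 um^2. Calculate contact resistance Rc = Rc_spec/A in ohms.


Step 1: Convert area to cm^2: 0.88 um^2 = 8.8000e-09 cm^2
Step 2: Rc = Rc_spec / A = 9.524e-07 / 8.8000e-09
Step 3: Rc = 1.08e+02 ohms

1.08e+02


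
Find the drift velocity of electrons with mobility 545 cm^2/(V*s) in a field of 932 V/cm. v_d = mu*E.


Step 1: v_d = mu * E
Step 2: v_d = 545 * 932 = 507940
Step 3: v_d = 5.08e+05 cm/s

5.08e+05


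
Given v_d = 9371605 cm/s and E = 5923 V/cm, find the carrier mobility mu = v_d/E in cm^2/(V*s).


Step 1: mu = v_d / E
Step 2: mu = 9371605 / 5923
Step 3: mu = 1582.24 cm^2/(V*s)

1582.24


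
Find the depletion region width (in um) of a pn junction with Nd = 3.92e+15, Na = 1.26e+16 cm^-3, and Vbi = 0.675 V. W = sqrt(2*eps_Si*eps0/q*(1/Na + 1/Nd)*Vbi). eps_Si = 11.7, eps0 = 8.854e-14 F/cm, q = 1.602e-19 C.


Step 1: 1/Na + 1/Nd = 1/1.26e+16 + 1/3.92e+15 = 3.34467e-16
Step 2: 2*eps*eps0/q = 2*11.7*8.854e-14/1.602e-19 = 1.293281e+07
Step 3: W^2 = 1.293281e+07 * 3.34467e-16 * 0.675 = 2.91978e-09
Step 4: W = sqrt(2.91978e-09) = 5.403e-05 cm = 0.5403 um

0.5403


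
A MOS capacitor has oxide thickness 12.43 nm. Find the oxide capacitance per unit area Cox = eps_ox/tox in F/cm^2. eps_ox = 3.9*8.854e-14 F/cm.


Step 1: eps_ox = 3.9 * 8.854e-14 = 3.45306e-13 F/cm
Step 2: tox in cm = 12.43 nm * 1e-7 = 1.2430e-06 cm
Step 3: Cox = 3.45306e-13 / 1.2430e-06 = 2.78e-07 F/cm^2

2.78e-07


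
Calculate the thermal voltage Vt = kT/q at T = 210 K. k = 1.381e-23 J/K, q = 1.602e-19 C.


Step 1: kT = 1.381e-23 * 210 = 2.9001e-21 J
Step 2: Vt = kT/q = 2.9001e-21 / 1.602e-19
Step 3: Vt = 0.0181 V

0.0181


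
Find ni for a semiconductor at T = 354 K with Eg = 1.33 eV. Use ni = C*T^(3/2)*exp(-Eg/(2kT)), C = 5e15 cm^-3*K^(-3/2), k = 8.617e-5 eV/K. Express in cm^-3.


Step 1: Compute kT = 8.617e-5 * 354 = 0.03050418 eV
Step 2: Exponent = -Eg/(2kT) = -1.33/(2*0.03050418) = -21.80029
Step 3: T^(3/2) = 354^1.5 = 6660.47
Step 4: ni = 5e15 * 6660.47 * exp(-21.80029) = 1.13e+10 cm^-3

1.13e+10


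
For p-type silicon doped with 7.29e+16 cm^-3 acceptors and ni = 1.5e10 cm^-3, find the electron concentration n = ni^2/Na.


Step 1: Majority hole concentration p ≈ Na = 7.29e+16 cm^-3
Step 2: n = ni^2 / Na = (1.5e10)^2 / 7.29e+16
Step 3: n = 3.09e+03 cm^-3

3.09e+03


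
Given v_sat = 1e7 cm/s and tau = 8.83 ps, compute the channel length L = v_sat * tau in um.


Step 1: tau in seconds = 8.83 ps * 1e-12 = 8.8300e-12 s
Step 2: L = v_sat * tau = 1e7 * 8.8300e-12 = 8.8300e-05 cm
Step 3: L in um = 8.8300e-05 * 1e4 = 0.883 um

0.883


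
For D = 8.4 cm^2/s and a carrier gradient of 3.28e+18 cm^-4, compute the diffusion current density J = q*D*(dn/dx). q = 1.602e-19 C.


Step 1: J = q * D * (dn/dx)
Step 2: J = 1.602e-19 * 8.4 * 3.28e+18
Step 3: J = 4.41e+00 A/cm^2

4.41e+00


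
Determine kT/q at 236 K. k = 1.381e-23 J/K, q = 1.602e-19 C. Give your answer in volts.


Step 1: kT = 1.381e-23 * 236 = 3.25916e-21 J
Step 2: Vt = kT/q = 3.25916e-21 / 1.602e-19
Step 3: Vt = 0.02034 V

0.02034


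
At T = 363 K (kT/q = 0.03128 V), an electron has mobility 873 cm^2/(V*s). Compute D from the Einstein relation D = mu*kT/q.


Step 1: D = mu * (kT/q)
Step 2: D = 873 * 0.03128
Step 3: D = 27.31 cm^2/s

27.31


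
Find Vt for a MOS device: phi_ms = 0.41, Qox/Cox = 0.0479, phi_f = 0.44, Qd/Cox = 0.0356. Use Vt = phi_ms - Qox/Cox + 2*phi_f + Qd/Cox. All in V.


Step 1: Vt = phi_ms - Qox/Cox + 2*phi_f + Qd/Cox
Step 2: Vt = 0.41 - 0.0479 + 2*0.44 + 0.0356
Step 3: Vt = 0.41 - 0.0479 + 0.88 + 0.0356
Step 4: Vt = 1.2777 V

1.2777


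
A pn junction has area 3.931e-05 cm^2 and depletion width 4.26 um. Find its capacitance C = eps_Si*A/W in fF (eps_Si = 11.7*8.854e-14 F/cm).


Step 1: eps_Si = 11.7 * 8.854e-14 = 1.035918e-12 F/cm
Step 2: W in cm = 4.26 * 1e-4 = 4.26e-04 cm
Step 3: C = 1.035918e-12 * 3.931e-05 / 4.26e-04 = 9.559140e-14 F
Step 4: C = 95.59 fF

95.59


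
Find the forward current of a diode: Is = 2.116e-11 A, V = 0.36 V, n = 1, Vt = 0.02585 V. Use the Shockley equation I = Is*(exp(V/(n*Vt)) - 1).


Step 1: V/(n*Vt) = 0.36/(1*0.02585) = 13.9265
Step 2: exp(13.9265) = 1.1174e+06
Step 3: I = 2.116e-11 * (1.1174e+06 - 1) = 2.36e-05 A

2.36e-05


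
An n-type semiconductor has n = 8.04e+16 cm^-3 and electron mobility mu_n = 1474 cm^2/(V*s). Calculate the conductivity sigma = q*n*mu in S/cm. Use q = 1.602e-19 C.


Step 1: sigma = q * n * mu
Step 2: sigma = 1.602e-19 * 8.04e+16 * 1474
Step 3: sigma = 1.899e+01 S/cm

1.899e+01


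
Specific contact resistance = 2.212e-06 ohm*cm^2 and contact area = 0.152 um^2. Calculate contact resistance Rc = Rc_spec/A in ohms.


Step 1: Convert area to cm^2: 0.152 um^2 = 1.5200e-09 cm^2
Step 2: Rc = Rc_spec / A = 2.212e-06 / 1.5200e-09
Step 3: Rc = 1.46e+03 ohms

1.46e+03


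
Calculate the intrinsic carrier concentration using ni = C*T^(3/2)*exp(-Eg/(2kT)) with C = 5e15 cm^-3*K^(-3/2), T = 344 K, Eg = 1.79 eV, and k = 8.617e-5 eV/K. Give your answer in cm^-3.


Step 1: Compute kT = 8.617e-5 * 344 = 0.02964248 eV
Step 2: Exponent = -Eg/(2kT) = -1.79/(2*0.02964248) = -30.19316
Step 3: T^(3/2) = 344^1.5 = 6380.25
Step 4: ni = 5e15 * 6380.25 * exp(-30.19316) = 2.46e+06 cm^-3

2.46e+06


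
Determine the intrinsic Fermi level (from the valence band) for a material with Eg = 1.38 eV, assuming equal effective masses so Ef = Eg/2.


Step 1: For an intrinsic semiconductor, the Fermi level sits at midgap.
Step 2: Ef = Eg / 2 = 1.38 / 2 = 0.69 eV

0.69


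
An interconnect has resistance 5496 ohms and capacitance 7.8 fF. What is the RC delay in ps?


Step 1: tau = R * C
Step 2: tau = 5496 * 7.8 fF = 5496 * 7.8e-15 F
Step 3: tau = 4.28688e-11 s = 42.8688 ps

42.8688


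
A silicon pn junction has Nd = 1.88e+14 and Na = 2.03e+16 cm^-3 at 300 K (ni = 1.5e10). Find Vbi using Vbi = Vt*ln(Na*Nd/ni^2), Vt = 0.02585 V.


Step 1: Compute Na*Nd/ni^2 = 2.03e+16 * 1.88e+14 / (1.5e10)^2 = 1.6962e+10
Step 2: ln(1.6962e+10) = 23.5542
Step 3: Vbi = 0.02585 * 23.5542 = 0.609 V

0.609


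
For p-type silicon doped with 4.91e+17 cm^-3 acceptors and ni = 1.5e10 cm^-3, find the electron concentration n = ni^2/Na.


Step 1: Majority hole concentration p ≈ Na = 4.91e+17 cm^-3
Step 2: n = ni^2 / Na = (1.5e10)^2 / 4.91e+17
Step 3: n = 4.58e+02 cm^-3

4.58e+02


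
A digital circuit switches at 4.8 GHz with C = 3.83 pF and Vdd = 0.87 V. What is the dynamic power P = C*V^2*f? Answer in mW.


Step 1: V^2 = 0.87^2 = 0.7569 V^2
Step 2: P = C*V^2*f = 3.83e-12 F * 0.7569 * 4.8e9 Hz
Step 3: P = 1.39148496e-02 W
Step 4: P = 13.915 mW

13.915


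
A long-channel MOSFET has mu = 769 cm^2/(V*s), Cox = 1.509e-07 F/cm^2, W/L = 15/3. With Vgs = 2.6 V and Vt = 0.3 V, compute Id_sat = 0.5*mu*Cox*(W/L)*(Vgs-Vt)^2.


Step 1: Overdrive voltage Vov = Vgs - Vt = 2.6 - 0.3 = 2.3 V
Step 2: W/L = 15/3 = 5
Step 3: Id = 0.5 * 769 * 1.509e-07 * 5 * 2.3^2
Step 4: Id = 1.53e-03 A

1.53e-03


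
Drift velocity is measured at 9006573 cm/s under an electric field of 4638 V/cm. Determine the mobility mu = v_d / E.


Step 1: mu = v_d / E
Step 2: mu = 9006573 / 4638
Step 3: mu = 1941.91 cm^2/(V*s)

1941.91


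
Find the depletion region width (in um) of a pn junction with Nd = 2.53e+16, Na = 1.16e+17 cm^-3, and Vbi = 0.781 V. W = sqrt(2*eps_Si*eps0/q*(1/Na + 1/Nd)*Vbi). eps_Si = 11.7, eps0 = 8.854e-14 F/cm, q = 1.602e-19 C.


Step 1: 1/Na + 1/Nd = 1/1.16e+17 + 1/2.53e+16 = 4.81464e-17
Step 2: 2*eps*eps0/q = 2*11.7*8.854e-14/1.602e-19 = 1.293281e+07
Step 3: W^2 = 1.293281e+07 * 4.81464e-17 * 0.781 = 4.86304e-10
Step 4: W = sqrt(4.86304e-10) = 2.205e-05 cm = 0.2205 um

0.2205


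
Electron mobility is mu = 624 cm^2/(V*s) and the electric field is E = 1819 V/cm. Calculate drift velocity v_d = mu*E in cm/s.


Step 1: v_d = mu * E
Step 2: v_d = 624 * 1819 = 1135056
Step 3: v_d = 1.14e+06 cm/s

1.14e+06


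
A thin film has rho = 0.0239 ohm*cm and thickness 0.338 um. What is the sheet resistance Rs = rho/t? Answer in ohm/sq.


Step 1: Convert thickness to cm: t = 0.338 um = 3.3800e-05 cm
Step 2: Rs = rho / t = 0.0239 / 3.3800e-05
Step 3: Rs = 707.1 ohm/sq

707.1


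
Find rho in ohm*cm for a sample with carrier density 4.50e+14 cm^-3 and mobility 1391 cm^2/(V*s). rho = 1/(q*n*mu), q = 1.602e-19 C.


Step 1: sigma = q * n * mu = 1.602e-19 * 4.50e+14 * 1391 = 1.00277e-01 S/cm
Step 2: rho = 1 / sigma = 1 / 1.00277e-01 = 9.972 ohm*cm

9.972


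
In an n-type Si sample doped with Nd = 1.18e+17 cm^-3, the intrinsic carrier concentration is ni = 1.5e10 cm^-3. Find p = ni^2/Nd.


Step 1: Since Nd >> ni, n ≈ Nd = 1.18e+17 cm^-3
Step 2: p = ni^2 / n = (1.5e10)^2 / 1.18e+17
Step 3: p = 2.25e20 / 1.18e+17 = 1.91e+03 cm^-3

1.91e+03


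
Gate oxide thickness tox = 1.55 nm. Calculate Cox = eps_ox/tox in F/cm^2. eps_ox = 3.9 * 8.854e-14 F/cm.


Step 1: eps_ox = 3.9 * 8.854e-14 = 3.45306e-13 F/cm
Step 2: tox in cm = 1.55 nm * 1e-7 = 1.5500e-07 cm
Step 3: Cox = 3.45306e-13 / 1.5500e-07 = 2.23e-06 F/cm^2

2.23e-06


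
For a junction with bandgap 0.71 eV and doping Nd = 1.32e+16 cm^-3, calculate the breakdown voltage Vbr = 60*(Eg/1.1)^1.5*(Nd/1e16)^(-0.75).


Step 1: Eg/1.1 = 0.71/1.1 = 0.645455
Step 2: (Eg/1.1)^1.5 = 0.645455^1.5 = 0.518560
Step 3: (Nd/1e16)^(-0.75) = (1.32)^(-0.75) = 0.812025
Step 4: Vbr = 60 * 0.518560 * 0.812025 = 25.3 V

25.3


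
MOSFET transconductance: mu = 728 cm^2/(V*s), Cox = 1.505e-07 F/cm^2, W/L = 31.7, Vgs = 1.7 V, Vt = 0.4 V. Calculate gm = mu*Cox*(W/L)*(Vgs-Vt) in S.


Step 1: Vov = Vgs - Vt = 1.7 - 0.4 = 1.3 V
Step 2: gm = mu * Cox * (W/L) * Vov
Step 3: gm = 728 * 1.505e-07 * 31.7 * 1.3 = 4.52e-03 S

4.52e-03


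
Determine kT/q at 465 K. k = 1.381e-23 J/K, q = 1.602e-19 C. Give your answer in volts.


Step 1: kT = 1.381e-23 * 465 = 6.42165e-21 J
Step 2: Vt = kT/q = 6.42165e-21 / 1.602e-19
Step 3: Vt = 0.04009 V

0.04009


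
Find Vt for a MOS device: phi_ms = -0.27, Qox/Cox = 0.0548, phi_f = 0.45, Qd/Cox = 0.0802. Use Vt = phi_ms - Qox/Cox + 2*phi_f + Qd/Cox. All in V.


Step 1: Vt = phi_ms - Qox/Cox + 2*phi_f + Qd/Cox
Step 2: Vt = -0.27 - 0.0548 + 2*0.45 + 0.0802
Step 3: Vt = -0.27 - 0.0548 + 0.9 + 0.0802
Step 4: Vt = 0.6554 V

0.6554


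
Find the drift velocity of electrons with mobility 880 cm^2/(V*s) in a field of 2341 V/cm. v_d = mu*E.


Step 1: v_d = mu * E
Step 2: v_d = 880 * 2341 = 2060080
Step 3: v_d = 2.06e+06 cm/s

2.06e+06


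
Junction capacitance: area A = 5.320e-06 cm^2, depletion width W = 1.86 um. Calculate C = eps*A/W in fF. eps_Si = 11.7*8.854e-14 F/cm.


Step 1: eps_Si = 11.7 * 8.854e-14 = 1.035918e-12 F/cm
Step 2: W in cm = 1.86 * 1e-4 = 1.86e-04 cm
Step 3: C = 1.035918e-12 * 5.320e-06 / 1.86e-04 = 2.962948e-14 F
Step 4: C = 29.63 fF

29.63


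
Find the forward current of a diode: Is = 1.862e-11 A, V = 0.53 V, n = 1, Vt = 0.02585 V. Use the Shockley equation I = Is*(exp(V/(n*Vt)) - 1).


Step 1: V/(n*Vt) = 0.53/(1*0.02585) = 20.5029
Step 2: exp(20.5029) = 8.0223e+08
Step 3: I = 1.862e-11 * (8.0223e+08 - 1) = 1.49e-02 A

1.49e-02


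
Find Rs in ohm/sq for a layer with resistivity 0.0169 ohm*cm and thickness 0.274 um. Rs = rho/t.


Step 1: Convert thickness to cm: t = 0.274 um = 2.7400e-05 cm
Step 2: Rs = rho / t = 0.0169 / 2.7400e-05
Step 3: Rs = 616.8 ohm/sq

616.8


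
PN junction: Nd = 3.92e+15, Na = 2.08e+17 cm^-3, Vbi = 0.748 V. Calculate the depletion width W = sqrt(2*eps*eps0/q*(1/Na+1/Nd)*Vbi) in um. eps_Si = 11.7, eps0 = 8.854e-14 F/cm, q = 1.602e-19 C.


Step 1: 1/Na + 1/Nd = 1/2.08e+17 + 1/3.92e+15 = 2.59910e-16
Step 2: 2*eps*eps0/q = 2*11.7*8.854e-14/1.602e-19 = 1.293281e+07
Step 3: W^2 = 1.293281e+07 * 2.59910e-16 * 0.748 = 2.51430e-09
Step 4: W = sqrt(2.51430e-09) = 5.014e-05 cm = 0.5014 um

0.5014


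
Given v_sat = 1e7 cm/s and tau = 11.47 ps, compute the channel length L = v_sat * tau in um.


Step 1: tau in seconds = 11.47 ps * 1e-12 = 1.1470e-11 s
Step 2: L = v_sat * tau = 1e7 * 1.1470e-11 = 1.1470e-04 cm
Step 3: L in um = 1.1470e-04 * 1e4 = 1.147 um

1.147


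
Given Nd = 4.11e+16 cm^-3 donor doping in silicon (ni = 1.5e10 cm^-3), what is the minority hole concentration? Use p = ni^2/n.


Step 1: Since Nd >> ni, n ≈ Nd = 4.11e+16 cm^-3
Step 2: p = ni^2 / n = (1.5e10)^2 / 4.11e+16
Step 3: p = 2.25e20 / 4.11e+16 = 5.47e+03 cm^-3

5.47e+03


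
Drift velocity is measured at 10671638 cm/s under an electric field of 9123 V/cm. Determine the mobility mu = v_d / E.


Step 1: mu = v_d / E
Step 2: mu = 10671638 / 9123
Step 3: mu = 1169.75 cm^2/(V*s)

1169.75


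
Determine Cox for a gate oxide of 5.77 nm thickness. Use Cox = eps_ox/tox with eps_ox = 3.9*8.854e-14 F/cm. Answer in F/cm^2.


Step 1: eps_ox = 3.9 * 8.854e-14 = 3.45306e-13 F/cm
Step 2: tox in cm = 5.77 nm * 1e-7 = 5.7700e-07 cm
Step 3: Cox = 3.45306e-13 / 5.7700e-07 = 5.98e-07 F/cm^2

5.98e-07


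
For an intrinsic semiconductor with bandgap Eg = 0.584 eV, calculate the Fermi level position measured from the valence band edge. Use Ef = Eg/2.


Step 1: For an intrinsic semiconductor, the Fermi level sits at midgap.
Step 2: Ef = Eg / 2 = 0.584 / 2 = 0.292 eV

0.292


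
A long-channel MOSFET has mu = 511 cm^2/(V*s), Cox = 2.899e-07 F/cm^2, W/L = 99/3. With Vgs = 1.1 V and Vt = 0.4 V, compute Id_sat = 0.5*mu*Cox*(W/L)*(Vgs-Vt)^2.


Step 1: Overdrive voltage Vov = Vgs - Vt = 1.1 - 0.4 = 0.7 V
Step 2: W/L = 99/3 = 33
Step 3: Id = 0.5 * 511 * 2.899e-07 * 33 * 0.7^2
Step 4: Id = 1.20e-03 A

1.20e-03


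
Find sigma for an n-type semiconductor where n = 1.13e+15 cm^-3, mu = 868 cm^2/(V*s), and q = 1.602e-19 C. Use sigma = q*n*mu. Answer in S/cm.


Step 1: sigma = q * n * mu
Step 2: sigma = 1.602e-19 * 1.13e+15 * 868
Step 3: sigma = 1.571e-01 S/cm

1.571e-01


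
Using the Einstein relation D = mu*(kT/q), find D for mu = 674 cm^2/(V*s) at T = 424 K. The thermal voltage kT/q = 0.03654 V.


Step 1: D = mu * (kT/q)
Step 2: D = 674 * 0.03654
Step 3: D = 24.63 cm^2/s

24.63


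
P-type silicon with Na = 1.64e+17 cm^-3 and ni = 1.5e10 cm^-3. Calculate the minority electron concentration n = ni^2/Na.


Step 1: Majority hole concentration p ≈ Na = 1.64e+17 cm^-3
Step 2: n = ni^2 / Na = (1.5e10)^2 / 1.64e+17
Step 3: n = 1.37e+03 cm^-3

1.37e+03


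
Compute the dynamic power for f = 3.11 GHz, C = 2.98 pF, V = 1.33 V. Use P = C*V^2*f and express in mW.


Step 1: V^2 = 1.33^2 = 1.7689 V^2
Step 2: P = C*V^2*f = 2.98e-12 F * 1.7689 * 3.11e9 Hz
Step 3: P = 1.639381142e-02 W
Step 4: P = 16.394 mW

16.394


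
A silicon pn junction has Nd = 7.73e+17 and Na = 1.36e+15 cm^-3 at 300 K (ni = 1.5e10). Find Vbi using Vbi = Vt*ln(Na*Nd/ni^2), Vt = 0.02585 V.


Step 1: Compute Na*Nd/ni^2 = 1.36e+15 * 7.73e+17 / (1.5e10)^2 = 4.6724e+12
Step 2: ln(4.6724e+12) = 29.1727
Step 3: Vbi = 0.02585 * 29.1727 = 0.754 V

0.754


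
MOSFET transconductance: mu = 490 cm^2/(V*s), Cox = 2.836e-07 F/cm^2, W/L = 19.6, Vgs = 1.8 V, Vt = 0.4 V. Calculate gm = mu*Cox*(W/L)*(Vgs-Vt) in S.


Step 1: Vov = Vgs - Vt = 1.8 - 0.4 = 1.4 V
Step 2: gm = mu * Cox * (W/L) * Vov
Step 3: gm = 490 * 2.836e-07 * 19.6 * 1.4 = 3.81e-03 S

3.81e-03


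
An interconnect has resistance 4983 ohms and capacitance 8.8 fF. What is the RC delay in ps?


Step 1: tau = R * C
Step 2: tau = 4983 * 8.8 fF = 4983 * 8.8e-15 F
Step 3: tau = 4.38504e-11 s = 43.8504 ps

43.8504


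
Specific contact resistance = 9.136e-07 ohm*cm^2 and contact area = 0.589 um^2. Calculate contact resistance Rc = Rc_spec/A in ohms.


Step 1: Convert area to cm^2: 0.589 um^2 = 5.8900e-09 cm^2
Step 2: Rc = Rc_spec / A = 9.136e-07 / 5.8900e-09
Step 3: Rc = 1.55e+02 ohms

1.55e+02


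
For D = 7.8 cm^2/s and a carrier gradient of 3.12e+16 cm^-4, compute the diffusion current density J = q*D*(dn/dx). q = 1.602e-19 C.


Step 1: J = q * D * (dn/dx)
Step 2: J = 1.602e-19 * 7.8 * 3.12e+16
Step 3: J = 3.90e-02 A/cm^2

3.90e-02


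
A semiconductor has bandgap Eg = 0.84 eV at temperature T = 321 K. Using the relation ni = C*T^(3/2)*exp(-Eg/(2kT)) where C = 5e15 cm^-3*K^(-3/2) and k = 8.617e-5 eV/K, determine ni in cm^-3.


Step 1: Compute kT = 8.617e-5 * 321 = 0.02766057 eV
Step 2: Exponent = -Eg/(2kT) = -0.84/(2*0.02766057) = -15.18407
Step 3: T^(3/2) = 321^1.5 = 5751.19
Step 4: ni = 5e15 * 5751.19 * exp(-15.18407) = 7.32e+12 cm^-3

7.32e+12


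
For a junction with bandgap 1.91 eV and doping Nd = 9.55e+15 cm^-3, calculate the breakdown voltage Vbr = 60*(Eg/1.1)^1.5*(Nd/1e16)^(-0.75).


Step 1: Eg/1.1 = 1.91/1.1 = 1.736364
Step 2: (Eg/1.1)^1.5 = 1.736364^1.5 = 2.288027
Step 3: (Nd/1e16)^(-0.75) = (0.955)^(-0.75) = 1.035136
Step 4: Vbr = 60 * 2.288027 * 1.035136 = 142.1 V

142.1


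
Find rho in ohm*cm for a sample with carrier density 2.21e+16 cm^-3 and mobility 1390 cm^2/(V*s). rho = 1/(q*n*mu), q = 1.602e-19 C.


Step 1: sigma = q * n * mu = 1.602e-19 * 2.21e+16 * 1390 = 4.92118e+00 S/cm
Step 2: rho = 1 / sigma = 1 / 4.92118e+00 = 0.2032 ohm*cm

0.2032


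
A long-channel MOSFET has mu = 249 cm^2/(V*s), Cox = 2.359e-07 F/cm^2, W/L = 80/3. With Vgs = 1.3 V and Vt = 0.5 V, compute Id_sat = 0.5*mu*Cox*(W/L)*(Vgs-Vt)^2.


Step 1: Overdrive voltage Vov = Vgs - Vt = 1.3 - 0.5 = 0.8 V
Step 2: W/L = 80/3 = 26.6667
Step 3: Id = 0.5 * 249 * 2.359e-07 * 26.6667 * 0.8^2
Step 4: Id = 5.01e-04 A

5.01e-04
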